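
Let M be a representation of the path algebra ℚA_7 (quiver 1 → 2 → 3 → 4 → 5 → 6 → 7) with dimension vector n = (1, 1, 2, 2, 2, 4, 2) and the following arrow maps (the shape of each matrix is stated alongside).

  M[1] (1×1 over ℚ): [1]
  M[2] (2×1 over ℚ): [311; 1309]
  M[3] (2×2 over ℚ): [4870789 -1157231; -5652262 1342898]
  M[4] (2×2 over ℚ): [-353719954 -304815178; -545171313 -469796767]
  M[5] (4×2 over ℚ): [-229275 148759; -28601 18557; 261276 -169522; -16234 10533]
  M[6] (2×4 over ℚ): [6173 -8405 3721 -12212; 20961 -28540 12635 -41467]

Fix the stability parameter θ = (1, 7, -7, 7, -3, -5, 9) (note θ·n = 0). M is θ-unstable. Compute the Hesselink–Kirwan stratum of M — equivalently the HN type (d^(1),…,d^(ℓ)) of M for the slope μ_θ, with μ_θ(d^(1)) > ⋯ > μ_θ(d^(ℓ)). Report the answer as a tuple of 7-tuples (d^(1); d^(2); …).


Via rank(M_{q-1}∘⋯∘M_p): M ≅ I[1,3], I[3,7], I[4,6], I[6,6], I[6,7].
μ_θ-semistable layers: μ^(1)=9; μ^(2)=1/3; μ^(3)=-1/3; μ^(4)=-5; μ^(5)=-7

((0, 0, 0, 0, 0, 0, 2); (1, 1, 1, 0, 0, 0, 0); (0, 0, 0, 2, 2, 2, 0); (0, 0, 0, 0, 0, 2, 0); (0, 0, 1, 0, 0, 0, 0))


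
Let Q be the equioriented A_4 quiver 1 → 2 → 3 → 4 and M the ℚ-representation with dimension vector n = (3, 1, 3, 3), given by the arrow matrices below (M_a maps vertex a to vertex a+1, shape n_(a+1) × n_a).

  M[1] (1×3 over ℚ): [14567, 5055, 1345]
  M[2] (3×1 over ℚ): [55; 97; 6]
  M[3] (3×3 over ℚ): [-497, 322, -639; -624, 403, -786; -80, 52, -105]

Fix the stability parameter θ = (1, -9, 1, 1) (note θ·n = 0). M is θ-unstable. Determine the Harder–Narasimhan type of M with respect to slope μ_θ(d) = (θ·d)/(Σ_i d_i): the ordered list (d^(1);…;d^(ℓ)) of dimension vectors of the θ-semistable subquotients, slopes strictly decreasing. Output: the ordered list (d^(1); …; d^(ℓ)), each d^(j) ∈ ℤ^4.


Interval decomposition of M: I[1,1]^2, I[1,4], I[3,4]^2.
HN type (ℓ=2): μ^(1)=1; μ^(2)=-4

((2, 0, 3, 3); (1, 1, 0, 0))


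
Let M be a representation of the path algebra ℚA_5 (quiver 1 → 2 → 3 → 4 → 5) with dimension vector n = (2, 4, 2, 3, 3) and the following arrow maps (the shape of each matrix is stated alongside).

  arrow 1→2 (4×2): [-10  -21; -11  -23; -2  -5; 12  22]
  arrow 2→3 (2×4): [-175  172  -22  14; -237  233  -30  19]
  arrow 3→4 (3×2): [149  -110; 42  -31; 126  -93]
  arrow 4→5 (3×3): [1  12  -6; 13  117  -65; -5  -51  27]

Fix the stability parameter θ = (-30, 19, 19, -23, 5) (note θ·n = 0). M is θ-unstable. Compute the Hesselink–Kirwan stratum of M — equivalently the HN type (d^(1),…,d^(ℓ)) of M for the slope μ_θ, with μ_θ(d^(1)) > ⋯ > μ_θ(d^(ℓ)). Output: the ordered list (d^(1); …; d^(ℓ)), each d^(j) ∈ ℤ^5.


Barcode: M ≅ I[1,4], I[1,5], I[2,2]^2, I[4,5], I[5,5]. HN layers by μ_θ (4 steps, strictly decreasing):
  μ^(1)=19; μ^(2)=5; μ^(3)=-23; μ^(4)=-30

((0, 2, 0, 0, 0); (0, 2, 2, 2, 3); (0, 0, 0, 1, 0); (2, 0, 0, 0, 0))


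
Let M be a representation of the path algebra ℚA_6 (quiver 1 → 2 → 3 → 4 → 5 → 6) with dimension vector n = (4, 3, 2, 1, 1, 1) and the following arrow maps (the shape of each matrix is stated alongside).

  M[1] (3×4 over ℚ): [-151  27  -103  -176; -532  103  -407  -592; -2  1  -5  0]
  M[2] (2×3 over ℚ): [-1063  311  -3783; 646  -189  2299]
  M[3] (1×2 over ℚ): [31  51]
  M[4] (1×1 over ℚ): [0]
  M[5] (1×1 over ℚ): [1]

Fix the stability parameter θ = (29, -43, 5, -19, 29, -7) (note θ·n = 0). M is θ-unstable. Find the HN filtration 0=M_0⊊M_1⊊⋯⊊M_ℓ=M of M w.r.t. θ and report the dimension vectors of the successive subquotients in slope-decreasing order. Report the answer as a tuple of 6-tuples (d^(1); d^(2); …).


Via rank(M_{q-1}∘⋯∘M_p): M ≅ I[1,1], I[1,2], I[1,3], I[1,4], I[5,6].
μ_θ-semistable layers: μ^(1)=29; μ^(2)=11; μ^(3)=5; μ^(4)=-7

((1, 0, 0, 0, 0, 0); (0, 0, 0, 0, 1, 1); (0, 0, 1, 0, 0, 0); (3, 3, 1, 1, 0, 0))


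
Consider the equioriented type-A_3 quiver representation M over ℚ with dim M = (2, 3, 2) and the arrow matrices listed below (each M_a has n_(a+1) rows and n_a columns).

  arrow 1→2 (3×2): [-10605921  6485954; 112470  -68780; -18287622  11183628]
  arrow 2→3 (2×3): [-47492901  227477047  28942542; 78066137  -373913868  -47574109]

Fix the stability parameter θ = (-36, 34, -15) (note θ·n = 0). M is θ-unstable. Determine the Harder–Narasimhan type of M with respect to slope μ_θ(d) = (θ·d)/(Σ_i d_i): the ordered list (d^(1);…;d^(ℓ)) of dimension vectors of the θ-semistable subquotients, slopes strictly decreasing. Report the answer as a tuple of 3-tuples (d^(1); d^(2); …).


Interval decomposition of M: I[1,1], I[1,3], I[2,2], I[2,3].
HN type (ℓ=3): μ^(1)=34; μ^(2)=19/2; μ^(3)=-36

((0, 1, 0); (0, 2, 2); (2, 0, 0))


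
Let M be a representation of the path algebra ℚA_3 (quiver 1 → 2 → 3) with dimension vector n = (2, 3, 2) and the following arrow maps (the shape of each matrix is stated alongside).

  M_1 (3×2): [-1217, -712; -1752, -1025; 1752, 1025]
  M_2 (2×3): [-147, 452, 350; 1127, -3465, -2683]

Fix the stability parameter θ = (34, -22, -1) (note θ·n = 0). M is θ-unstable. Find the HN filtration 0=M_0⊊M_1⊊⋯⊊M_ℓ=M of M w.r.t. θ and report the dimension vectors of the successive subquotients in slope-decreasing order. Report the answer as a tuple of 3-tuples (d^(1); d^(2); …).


Interval decomposition of M: I[1,2], I[1,3], I[2,3].
HN type (ℓ=4): μ^(1)=6; μ^(2)=11/3; μ^(3)=-1; μ^(4)=-22

((1, 1, 0); (1, 1, 1); (0, 0, 1); (0, 1, 0))


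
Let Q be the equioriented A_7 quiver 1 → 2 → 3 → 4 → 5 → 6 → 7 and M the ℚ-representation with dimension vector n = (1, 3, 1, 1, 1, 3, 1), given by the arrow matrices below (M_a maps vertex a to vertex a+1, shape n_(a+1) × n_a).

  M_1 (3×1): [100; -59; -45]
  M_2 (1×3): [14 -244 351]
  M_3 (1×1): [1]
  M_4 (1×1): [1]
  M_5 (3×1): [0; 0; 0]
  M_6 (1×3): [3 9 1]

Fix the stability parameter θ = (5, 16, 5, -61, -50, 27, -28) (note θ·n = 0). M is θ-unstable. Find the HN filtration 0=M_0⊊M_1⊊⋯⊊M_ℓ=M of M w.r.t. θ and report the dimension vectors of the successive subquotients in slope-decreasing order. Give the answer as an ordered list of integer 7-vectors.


Interval decomposition of M: I[1,5], I[2,2]^2, I[6,6]^2, I[6,7].
HN type (ℓ=4): μ^(1)=27; μ^(2)=16; μ^(3)=-1/2; μ^(4)=-17

((0, 0, 0, 0, 0, 2, 0); (0, 2, 0, 0, 0, 0, 0); (0, 0, 0, 0, 0, 1, 1); (1, 1, 1, 1, 1, 0, 0))


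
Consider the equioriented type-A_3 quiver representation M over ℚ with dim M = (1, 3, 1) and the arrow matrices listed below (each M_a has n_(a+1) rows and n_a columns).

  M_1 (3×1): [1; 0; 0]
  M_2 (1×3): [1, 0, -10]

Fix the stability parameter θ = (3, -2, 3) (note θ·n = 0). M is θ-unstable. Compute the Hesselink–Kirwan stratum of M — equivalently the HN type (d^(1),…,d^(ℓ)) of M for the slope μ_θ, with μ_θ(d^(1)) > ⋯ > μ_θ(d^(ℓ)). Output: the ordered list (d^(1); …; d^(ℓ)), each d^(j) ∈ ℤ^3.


Via rank(M_{q-1}∘⋯∘M_p): M ≅ I[1,3], I[2,2]^2.
μ_θ-semistable layers: μ^(1)=3; μ^(2)=1/2; μ^(3)=-2

((0, 0, 1); (1, 1, 0); (0, 2, 0))


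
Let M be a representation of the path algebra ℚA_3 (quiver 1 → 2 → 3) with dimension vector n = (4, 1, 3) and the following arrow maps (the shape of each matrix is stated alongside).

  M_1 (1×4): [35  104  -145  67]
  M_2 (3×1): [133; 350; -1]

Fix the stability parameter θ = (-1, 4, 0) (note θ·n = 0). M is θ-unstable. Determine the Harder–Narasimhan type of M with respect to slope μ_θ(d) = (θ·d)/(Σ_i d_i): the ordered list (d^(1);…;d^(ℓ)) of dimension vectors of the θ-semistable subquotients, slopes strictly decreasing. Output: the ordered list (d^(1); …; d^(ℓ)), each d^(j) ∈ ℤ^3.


Via rank(M_{q-1}∘⋯∘M_p): M ≅ I[1,1]^3, I[1,3], I[3,3]^2.
μ_θ-semistable layers: μ^(1)=2; μ^(2)=0; μ^(3)=-1

((0, 1, 1); (0, 0, 2); (4, 0, 0))


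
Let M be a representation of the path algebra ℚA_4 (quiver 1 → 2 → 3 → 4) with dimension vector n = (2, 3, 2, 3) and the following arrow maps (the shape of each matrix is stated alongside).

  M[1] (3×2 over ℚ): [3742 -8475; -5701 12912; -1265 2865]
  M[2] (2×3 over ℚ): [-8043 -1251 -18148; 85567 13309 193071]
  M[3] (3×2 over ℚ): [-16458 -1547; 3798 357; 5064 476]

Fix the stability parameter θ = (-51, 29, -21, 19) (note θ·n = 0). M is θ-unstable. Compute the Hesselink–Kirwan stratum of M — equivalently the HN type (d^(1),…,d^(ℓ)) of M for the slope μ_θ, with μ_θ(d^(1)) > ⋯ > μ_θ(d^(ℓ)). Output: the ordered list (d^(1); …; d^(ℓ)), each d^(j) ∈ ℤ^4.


Interval decomposition of M: I[1,2], I[1,3], I[2,4], I[4,4]^2.
HN type (ℓ=4): μ^(1)=29; μ^(2)=19; μ^(3)=4; μ^(4)=-51

((0, 1, 0, 0); (0, 0, 0, 3); (0, 2, 2, 0); (2, 0, 0, 0))


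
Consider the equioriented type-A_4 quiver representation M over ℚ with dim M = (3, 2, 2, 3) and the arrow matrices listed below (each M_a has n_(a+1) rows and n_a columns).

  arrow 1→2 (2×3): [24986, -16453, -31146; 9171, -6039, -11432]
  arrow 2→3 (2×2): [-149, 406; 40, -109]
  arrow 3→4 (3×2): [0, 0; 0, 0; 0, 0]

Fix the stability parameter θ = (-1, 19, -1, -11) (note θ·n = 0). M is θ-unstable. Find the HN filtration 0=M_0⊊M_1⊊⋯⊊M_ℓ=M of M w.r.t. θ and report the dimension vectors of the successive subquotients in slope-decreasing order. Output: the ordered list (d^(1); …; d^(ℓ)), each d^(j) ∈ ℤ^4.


Via rank(M_{q-1}∘⋯∘M_p): M ≅ I[1,1], I[1,3]^2, I[4,4]^3.
μ_θ-semistable layers: μ^(1)=9; μ^(2)=-1; μ^(3)=-11

((0, 2, 2, 0); (3, 0, 0, 0); (0, 0, 0, 3))


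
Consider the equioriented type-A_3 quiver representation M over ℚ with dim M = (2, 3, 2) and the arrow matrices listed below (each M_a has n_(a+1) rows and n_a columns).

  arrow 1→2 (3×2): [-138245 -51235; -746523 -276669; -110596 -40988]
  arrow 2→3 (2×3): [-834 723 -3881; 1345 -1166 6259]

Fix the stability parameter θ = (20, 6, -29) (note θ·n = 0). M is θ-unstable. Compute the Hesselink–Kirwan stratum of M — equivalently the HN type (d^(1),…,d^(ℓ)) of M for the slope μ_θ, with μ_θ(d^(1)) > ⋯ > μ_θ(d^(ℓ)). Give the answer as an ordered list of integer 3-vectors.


Via rank(M_{q-1}∘⋯∘M_p): M ≅ I[1,1], I[1,3], I[2,2], I[2,3].
μ_θ-semistable layers: μ^(1)=20; μ^(2)=6; μ^(3)=-1; μ^(4)=-23/2

((1, 0, 0); (0, 1, 0); (1, 1, 1); (0, 1, 1))


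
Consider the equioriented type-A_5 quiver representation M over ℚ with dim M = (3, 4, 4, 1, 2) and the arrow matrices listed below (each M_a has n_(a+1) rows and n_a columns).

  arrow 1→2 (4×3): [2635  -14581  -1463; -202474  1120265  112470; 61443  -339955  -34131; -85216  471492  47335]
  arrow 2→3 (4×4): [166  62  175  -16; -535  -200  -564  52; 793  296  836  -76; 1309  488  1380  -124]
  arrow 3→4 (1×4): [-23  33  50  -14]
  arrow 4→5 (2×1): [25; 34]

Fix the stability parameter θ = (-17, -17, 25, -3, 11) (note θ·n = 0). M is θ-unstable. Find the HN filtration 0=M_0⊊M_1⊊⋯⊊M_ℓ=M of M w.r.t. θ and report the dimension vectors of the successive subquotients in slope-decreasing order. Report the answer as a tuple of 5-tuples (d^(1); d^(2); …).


Interval decomposition of M: I[1,2]^2, I[1,5], I[2,3], I[3,3]^2, I[5,5].
HN type (ℓ=3): μ^(1)=25; μ^(2)=11; μ^(3)=-17

((0, 0, 3, 0, 0); (0, 0, 1, 1, 2); (3, 4, 0, 0, 0))


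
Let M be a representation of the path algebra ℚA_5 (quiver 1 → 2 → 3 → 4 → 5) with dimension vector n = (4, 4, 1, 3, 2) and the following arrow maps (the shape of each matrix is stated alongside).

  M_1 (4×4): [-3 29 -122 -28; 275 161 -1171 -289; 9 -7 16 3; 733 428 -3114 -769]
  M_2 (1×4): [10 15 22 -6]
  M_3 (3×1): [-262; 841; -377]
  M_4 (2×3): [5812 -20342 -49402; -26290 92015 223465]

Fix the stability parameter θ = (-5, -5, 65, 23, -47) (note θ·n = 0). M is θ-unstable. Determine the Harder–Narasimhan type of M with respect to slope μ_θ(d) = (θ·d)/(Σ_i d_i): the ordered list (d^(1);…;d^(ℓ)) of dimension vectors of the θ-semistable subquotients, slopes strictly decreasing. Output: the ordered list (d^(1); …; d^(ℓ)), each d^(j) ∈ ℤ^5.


Barcode: M ≅ I[1,2]^3, I[1,5], I[4,4]^2, I[5,5]. HN layers by μ_θ (4 steps, strictly decreasing):
  μ^(1)=23; μ^(2)=41/3; μ^(3)=-5; μ^(4)=-47

((0, 0, 0, 2, 0); (0, 0, 1, 1, 1); (4, 4, 0, 0, 0); (0, 0, 0, 0, 1))


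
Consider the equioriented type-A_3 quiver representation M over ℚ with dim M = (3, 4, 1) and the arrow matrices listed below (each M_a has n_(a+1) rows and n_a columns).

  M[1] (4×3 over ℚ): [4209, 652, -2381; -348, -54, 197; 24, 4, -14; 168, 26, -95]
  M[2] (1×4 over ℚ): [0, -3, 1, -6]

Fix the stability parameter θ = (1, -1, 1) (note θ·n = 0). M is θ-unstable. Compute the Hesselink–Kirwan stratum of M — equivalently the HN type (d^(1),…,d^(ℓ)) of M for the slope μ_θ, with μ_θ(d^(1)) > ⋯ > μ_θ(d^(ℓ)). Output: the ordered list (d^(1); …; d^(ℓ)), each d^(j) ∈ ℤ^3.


Interval decomposition of M: I[1,1], I[1,2], I[1,3], I[2,2]^2.
HN type (ℓ=3): μ^(1)=1; μ^(2)=0; μ^(3)=-1

((1, 0, 1); (2, 2, 0); (0, 2, 0))


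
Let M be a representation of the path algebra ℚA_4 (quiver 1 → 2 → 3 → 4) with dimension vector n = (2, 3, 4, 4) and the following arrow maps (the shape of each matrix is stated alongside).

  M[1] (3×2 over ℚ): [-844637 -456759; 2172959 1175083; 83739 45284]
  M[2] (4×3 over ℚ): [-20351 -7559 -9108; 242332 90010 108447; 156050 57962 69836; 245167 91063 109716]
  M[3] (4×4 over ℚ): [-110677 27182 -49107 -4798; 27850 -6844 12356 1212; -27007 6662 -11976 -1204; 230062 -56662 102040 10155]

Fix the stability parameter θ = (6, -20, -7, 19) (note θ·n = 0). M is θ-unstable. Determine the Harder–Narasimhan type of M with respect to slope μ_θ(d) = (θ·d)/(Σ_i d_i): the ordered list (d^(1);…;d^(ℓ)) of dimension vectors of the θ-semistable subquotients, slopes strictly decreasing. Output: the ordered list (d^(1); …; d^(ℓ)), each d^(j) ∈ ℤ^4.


Interval decomposition of M: I[1,2], I[1,3], I[2,4], I[3,4]^2, I[4,4].
HN type (ℓ=3): μ^(1)=19; μ^(2)=-7; μ^(3)=-20

((0, 0, 0, 4); (2, 2, 4, 0); (0, 1, 0, 0))


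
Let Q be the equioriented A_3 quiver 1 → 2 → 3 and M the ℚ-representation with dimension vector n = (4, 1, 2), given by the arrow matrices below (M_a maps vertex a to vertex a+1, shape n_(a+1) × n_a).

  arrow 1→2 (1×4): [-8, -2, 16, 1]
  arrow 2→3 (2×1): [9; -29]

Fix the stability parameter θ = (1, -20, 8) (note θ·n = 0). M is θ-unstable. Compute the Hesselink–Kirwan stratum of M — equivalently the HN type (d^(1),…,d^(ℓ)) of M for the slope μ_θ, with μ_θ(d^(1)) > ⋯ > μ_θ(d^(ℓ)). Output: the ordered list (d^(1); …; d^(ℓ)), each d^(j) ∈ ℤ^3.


Barcode: M ≅ I[1,1]^3, I[1,3], I[3,3]. HN layers by μ_θ (3 steps, strictly decreasing):
  μ^(1)=8; μ^(2)=1; μ^(3)=-19/2

((0, 0, 2); (3, 0, 0); (1, 1, 0))


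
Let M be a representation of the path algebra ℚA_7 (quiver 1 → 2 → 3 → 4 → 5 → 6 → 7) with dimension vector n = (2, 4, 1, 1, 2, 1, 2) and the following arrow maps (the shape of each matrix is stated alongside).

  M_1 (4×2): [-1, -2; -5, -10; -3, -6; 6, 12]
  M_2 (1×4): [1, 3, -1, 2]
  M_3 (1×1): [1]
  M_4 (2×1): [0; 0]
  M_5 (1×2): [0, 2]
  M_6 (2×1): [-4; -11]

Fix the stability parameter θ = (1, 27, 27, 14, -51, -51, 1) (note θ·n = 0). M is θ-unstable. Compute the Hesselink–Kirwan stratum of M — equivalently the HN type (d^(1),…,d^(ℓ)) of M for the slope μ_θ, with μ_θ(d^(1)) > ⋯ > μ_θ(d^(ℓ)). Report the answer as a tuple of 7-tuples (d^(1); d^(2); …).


Barcode: M ≅ I[1,1], I[1,4], I[2,2]^3, I[5,5], I[5,7], I[7,7]. HN layers by μ_θ (4 steps, strictly decreasing):
  μ^(1)=27; μ^(2)=68/3; μ^(3)=1; μ^(4)=-51

((0, 3, 0, 0, 0, 0, 0); (0, 1, 1, 1, 0, 0, 0); (2, 0, 0, 0, 0, 0, 2); (0, 0, 0, 0, 2, 1, 0))


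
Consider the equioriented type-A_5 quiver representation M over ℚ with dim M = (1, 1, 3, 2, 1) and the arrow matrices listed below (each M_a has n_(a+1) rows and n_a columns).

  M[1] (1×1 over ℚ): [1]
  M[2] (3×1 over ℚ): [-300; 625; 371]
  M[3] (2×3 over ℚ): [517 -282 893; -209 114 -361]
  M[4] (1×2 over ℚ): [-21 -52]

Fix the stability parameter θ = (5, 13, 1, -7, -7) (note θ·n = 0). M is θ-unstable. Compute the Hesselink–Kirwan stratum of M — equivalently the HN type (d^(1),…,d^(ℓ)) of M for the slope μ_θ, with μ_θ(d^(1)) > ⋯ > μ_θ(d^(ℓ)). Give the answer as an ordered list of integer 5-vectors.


Interval decomposition of M: I[1,5], I[3,3]^2, I[4,4].
HN type (ℓ=2): μ^(1)=1; μ^(2)=-7

((1, 1, 3, 1, 1); (0, 0, 0, 1, 0))


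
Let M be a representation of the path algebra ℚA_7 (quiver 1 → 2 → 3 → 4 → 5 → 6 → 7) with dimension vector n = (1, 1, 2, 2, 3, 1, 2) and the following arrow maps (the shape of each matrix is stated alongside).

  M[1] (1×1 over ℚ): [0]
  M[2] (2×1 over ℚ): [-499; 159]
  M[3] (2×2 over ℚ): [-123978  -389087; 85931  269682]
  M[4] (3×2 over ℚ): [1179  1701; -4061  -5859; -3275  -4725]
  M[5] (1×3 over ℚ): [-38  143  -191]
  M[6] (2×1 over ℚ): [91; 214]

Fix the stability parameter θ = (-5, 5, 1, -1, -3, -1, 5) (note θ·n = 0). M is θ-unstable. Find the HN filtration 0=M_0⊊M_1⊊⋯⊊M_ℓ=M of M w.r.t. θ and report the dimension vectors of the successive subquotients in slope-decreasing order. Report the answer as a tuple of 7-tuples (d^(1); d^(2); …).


Interval decomposition of M: I[1,1], I[2,4], I[3,5], I[5,5], I[5,7], I[7,7].
HN type (ℓ=5): μ^(1)=5; μ^(2)=5/3; μ^(3)=-1; μ^(4)=-3; μ^(5)=-5

((0, 0, 0, 0, 0, 0, 2); (0, 1, 1, 1, 0, 0, 0); (0, 0, 1, 1, 1, 1, 0); (0, 0, 0, 0, 2, 0, 0); (1, 0, 0, 0, 0, 0, 0))


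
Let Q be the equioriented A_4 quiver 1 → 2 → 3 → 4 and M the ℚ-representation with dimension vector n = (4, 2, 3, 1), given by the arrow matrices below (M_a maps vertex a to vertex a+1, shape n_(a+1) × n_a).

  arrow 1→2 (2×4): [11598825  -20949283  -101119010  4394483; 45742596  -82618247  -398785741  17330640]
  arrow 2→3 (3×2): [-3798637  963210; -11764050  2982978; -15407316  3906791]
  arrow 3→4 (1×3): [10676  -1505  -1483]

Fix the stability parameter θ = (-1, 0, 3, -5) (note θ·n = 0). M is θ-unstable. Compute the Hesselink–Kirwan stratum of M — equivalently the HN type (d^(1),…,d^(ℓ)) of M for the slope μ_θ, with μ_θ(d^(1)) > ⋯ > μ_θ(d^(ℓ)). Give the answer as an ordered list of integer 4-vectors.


Interval decomposition of M: I[1,1]^2, I[1,3], I[1,4], I[3,3].
HN type (ℓ=4): μ^(1)=3; μ^(2)=0; μ^(3)=-2/3; μ^(4)=-1

((0, 0, 2, 0); (0, 1, 0, 0); (0, 1, 1, 1); (4, 0, 0, 0))


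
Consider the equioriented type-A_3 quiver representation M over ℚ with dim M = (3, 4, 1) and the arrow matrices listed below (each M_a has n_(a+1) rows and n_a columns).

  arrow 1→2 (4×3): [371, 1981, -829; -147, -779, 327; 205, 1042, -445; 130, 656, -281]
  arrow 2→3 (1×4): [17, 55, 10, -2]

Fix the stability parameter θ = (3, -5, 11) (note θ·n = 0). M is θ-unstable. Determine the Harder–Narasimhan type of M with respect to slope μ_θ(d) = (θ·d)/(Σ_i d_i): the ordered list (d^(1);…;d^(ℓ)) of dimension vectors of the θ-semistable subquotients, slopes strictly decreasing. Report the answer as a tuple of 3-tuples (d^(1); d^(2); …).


Interval decomposition of M: I[1,2]^2, I[1,3], I[2,2].
HN type (ℓ=3): μ^(1)=11; μ^(2)=-1; μ^(3)=-5

((0, 0, 1); (3, 3, 0); (0, 1, 0))


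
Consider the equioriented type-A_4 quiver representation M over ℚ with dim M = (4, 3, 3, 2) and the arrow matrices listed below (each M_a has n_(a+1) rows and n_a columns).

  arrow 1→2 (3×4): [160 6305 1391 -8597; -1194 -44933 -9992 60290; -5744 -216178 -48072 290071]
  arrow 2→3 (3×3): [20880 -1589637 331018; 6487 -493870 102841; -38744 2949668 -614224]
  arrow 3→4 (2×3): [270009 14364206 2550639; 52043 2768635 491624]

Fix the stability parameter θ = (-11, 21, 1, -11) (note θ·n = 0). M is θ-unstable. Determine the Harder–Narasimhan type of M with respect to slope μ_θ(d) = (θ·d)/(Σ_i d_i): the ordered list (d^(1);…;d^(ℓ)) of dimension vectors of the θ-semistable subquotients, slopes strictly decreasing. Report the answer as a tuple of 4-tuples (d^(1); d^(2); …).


Via rank(M_{q-1}∘⋯∘M_p): M ≅ I[1,1], I[1,2], I[1,4]^2, I[3,3].
μ_θ-semistable layers: μ^(1)=21; μ^(2)=11/3; μ^(3)=1; μ^(4)=-11

((0, 1, 0, 0); (0, 2, 2, 2); (0, 0, 1, 0); (4, 0, 0, 0))


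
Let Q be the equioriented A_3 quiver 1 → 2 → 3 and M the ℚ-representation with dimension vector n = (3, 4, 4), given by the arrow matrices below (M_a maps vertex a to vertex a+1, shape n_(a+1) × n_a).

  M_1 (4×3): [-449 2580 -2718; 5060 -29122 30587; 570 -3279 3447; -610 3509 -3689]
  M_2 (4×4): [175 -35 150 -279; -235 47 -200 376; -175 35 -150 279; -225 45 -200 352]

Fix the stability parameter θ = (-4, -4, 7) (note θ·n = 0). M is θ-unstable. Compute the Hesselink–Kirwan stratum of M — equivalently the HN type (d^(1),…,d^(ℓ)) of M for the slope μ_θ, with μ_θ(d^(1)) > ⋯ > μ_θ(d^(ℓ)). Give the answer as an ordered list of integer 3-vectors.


Via rank(M_{q-1}∘⋯∘M_p): M ≅ I[1,2], I[1,3]^2, I[2,2], I[3,3]^2.
μ_θ-semistable layers: μ^(1)=7; μ^(2)=-4

((0, 0, 4); (3, 4, 0))


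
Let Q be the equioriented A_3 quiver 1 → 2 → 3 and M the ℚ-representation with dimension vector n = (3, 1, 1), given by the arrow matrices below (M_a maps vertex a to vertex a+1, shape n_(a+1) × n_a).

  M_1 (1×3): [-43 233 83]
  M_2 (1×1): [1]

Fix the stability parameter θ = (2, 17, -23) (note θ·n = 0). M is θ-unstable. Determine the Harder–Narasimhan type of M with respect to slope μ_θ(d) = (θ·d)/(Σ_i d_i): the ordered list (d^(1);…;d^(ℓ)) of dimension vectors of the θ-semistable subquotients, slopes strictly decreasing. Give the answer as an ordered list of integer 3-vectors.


Barcode: M ≅ I[1,1]^2, I[1,3]. HN layers by μ_θ (2 steps, strictly decreasing):
  μ^(1)=2; μ^(2)=-4/3

((2, 0, 0); (1, 1, 1))


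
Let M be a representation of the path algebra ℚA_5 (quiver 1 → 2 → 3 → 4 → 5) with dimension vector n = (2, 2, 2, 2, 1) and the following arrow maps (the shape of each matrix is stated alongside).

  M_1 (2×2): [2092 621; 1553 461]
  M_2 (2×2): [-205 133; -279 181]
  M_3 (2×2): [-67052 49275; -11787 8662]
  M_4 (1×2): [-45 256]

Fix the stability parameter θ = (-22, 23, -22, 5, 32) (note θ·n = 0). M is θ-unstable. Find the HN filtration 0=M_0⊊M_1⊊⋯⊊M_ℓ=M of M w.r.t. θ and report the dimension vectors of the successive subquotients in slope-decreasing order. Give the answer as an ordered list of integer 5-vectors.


Via rank(M_{q-1}∘⋯∘M_p): M ≅ I[1,4], I[1,5].
μ_θ-semistable layers: μ^(1)=32; μ^(2)=5; μ^(3)=1/2; μ^(4)=-22

((0, 0, 0, 0, 1); (0, 0, 0, 2, 0); (0, 2, 2, 0, 0); (2, 0, 0, 0, 0))


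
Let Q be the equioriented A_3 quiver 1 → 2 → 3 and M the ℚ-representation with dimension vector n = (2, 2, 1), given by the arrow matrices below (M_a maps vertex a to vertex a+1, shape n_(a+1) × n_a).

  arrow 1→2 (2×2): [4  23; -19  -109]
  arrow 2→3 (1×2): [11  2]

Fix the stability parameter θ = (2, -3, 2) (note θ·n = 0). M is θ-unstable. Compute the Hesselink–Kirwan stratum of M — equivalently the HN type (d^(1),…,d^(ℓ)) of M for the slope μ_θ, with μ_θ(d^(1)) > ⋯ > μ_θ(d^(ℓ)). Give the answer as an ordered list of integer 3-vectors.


Barcode: M ≅ I[1,2], I[1,3]. HN layers by μ_θ (2 steps, strictly decreasing):
  μ^(1)=2; μ^(2)=-1/2

((0, 0, 1); (2, 2, 0))


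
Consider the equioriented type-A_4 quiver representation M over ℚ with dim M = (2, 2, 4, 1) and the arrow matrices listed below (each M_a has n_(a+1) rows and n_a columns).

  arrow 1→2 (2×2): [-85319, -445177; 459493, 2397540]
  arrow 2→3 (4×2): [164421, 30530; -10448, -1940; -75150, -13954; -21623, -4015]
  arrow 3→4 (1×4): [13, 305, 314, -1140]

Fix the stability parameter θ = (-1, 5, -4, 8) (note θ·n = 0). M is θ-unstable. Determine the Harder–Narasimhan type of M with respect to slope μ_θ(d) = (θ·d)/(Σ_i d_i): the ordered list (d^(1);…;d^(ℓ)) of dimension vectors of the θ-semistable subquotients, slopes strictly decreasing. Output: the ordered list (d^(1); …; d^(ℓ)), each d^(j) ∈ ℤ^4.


Barcode: M ≅ I[1,3], I[1,4], I[3,3]^2. HN layers by μ_θ (4 steps, strictly decreasing):
  μ^(1)=8; μ^(2)=1/2; μ^(3)=-1; μ^(4)=-4

((0, 0, 0, 1); (0, 2, 2, 0); (2, 0, 0, 0); (0, 0, 2, 0))


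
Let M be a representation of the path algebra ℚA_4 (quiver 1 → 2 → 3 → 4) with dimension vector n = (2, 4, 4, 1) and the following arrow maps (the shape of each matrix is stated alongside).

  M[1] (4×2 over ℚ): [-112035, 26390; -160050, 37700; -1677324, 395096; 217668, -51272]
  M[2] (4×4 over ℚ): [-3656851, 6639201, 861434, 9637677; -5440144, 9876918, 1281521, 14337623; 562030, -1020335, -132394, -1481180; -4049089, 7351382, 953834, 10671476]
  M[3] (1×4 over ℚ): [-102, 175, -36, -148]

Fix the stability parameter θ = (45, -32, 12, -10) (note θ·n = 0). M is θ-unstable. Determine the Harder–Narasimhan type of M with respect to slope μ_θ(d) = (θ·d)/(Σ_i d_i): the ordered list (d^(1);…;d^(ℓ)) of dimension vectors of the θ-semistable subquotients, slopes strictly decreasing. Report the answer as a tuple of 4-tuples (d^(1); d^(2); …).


Barcode: M ≅ I[1,1], I[1,4], I[2,3]^3. HN layers by μ_θ (4 steps, strictly decreasing):
  μ^(1)=45; μ^(2)=12; μ^(3)=15/4; μ^(4)=-32

((1, 0, 0, 0); (0, 0, 3, 0); (1, 1, 1, 1); (0, 3, 0, 0))


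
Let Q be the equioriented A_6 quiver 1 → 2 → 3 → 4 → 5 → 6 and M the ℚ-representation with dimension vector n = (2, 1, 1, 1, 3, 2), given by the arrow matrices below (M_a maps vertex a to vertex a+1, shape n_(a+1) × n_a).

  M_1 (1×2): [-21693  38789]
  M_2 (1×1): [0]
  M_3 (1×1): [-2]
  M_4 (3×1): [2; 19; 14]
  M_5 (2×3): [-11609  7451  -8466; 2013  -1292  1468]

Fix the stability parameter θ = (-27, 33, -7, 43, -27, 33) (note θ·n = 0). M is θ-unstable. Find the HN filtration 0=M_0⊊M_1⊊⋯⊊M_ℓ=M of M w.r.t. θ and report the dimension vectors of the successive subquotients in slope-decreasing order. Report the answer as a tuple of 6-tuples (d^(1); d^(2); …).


Interval decomposition of M: I[1,1], I[1,2], I[3,6], I[5,5], I[5,6].
HN type (ℓ=4): μ^(1)=33; μ^(2)=8; μ^(3)=-7; μ^(4)=-27

((0, 1, 0, 0, 0, 2); (0, 0, 0, 1, 1, 0); (0, 0, 1, 0, 0, 0); (2, 0, 0, 0, 2, 0))


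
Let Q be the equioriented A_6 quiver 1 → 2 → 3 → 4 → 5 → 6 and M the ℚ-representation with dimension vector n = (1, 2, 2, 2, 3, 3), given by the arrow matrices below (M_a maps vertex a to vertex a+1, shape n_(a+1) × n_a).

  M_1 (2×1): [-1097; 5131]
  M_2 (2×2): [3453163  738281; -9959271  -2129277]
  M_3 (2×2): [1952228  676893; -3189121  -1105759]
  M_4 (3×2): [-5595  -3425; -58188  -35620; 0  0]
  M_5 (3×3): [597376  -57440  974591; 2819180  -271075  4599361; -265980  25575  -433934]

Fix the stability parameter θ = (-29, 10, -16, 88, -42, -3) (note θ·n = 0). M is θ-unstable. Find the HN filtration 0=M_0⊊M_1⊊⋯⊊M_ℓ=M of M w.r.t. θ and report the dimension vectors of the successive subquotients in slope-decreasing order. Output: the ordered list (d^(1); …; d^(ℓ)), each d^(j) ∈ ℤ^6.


Via rank(M_{q-1}∘⋯∘M_p): M ≅ I[1,2], I[2,5], I[3,4], I[5,6]^2, I[6,6].
μ_θ-semistable layers: μ^(1)=88; μ^(2)=23; μ^(3)=10; μ^(4)=-3; μ^(5)=-16; μ^(6)=-29; μ^(7)=-42

((0, 0, 0, 1, 0, 0); (0, 0, 0, 1, 1, 0); (0, 1, 0, 0, 0, 0); (0, 1, 1, 0, 0, 3); (0, 0, 1, 0, 0, 0); (1, 0, 0, 0, 0, 0); (0, 0, 0, 0, 2, 0))


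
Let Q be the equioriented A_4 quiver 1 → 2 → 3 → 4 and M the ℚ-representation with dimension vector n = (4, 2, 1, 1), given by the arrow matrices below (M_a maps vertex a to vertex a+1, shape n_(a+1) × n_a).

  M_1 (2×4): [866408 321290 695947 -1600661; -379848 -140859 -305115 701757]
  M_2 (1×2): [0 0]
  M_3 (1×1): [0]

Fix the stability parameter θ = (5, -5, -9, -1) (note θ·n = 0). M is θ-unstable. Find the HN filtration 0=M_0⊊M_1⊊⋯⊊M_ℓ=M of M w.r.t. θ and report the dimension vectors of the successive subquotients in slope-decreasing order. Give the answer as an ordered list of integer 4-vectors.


Barcode: M ≅ I[1,1]^2, I[1,2]^2, I[3,3], I[4,4]. HN layers by μ_θ (4 steps, strictly decreasing):
  μ^(1)=5; μ^(2)=0; μ^(3)=-1; μ^(4)=-9

((2, 0, 0, 0); (2, 2, 0, 0); (0, 0, 0, 1); (0, 0, 1, 0))


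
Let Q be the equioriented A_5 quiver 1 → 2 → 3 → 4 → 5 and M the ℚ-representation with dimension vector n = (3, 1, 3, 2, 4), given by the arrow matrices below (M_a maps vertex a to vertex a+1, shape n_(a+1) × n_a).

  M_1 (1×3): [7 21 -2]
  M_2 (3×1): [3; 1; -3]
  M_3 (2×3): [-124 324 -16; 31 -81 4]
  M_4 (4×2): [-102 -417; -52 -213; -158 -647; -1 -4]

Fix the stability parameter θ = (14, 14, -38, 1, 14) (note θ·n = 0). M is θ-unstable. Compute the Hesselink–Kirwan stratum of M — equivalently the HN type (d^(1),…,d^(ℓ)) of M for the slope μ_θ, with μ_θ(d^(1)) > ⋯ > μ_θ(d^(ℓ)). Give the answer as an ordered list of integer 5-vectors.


Interval decomposition of M: I[1,1]^2, I[1,3], I[3,3], I[3,5], I[4,5], I[5,5]^2.
HN type (ℓ=4): μ^(1)=14; μ^(2)=1; μ^(3)=-10/3; μ^(4)=-38

((2, 0, 0, 0, 4); (0, 0, 0, 2, 0); (1, 1, 1, 0, 0); (0, 0, 2, 0, 0))


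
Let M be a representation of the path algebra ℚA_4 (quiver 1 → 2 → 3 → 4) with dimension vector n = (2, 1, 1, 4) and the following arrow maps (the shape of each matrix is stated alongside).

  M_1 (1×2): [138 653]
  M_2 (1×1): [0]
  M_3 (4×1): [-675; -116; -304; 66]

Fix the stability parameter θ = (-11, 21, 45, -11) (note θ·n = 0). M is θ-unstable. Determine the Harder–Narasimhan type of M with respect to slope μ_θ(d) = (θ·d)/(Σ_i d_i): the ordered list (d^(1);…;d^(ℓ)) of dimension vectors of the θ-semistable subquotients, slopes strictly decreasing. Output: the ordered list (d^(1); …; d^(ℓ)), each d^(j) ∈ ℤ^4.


Barcode: M ≅ I[1,1], I[1,2], I[3,4], I[4,4]^3. HN layers by μ_θ (3 steps, strictly decreasing):
  μ^(1)=21; μ^(2)=17; μ^(3)=-11

((0, 1, 0, 0); (0, 0, 1, 1); (2, 0, 0, 3))


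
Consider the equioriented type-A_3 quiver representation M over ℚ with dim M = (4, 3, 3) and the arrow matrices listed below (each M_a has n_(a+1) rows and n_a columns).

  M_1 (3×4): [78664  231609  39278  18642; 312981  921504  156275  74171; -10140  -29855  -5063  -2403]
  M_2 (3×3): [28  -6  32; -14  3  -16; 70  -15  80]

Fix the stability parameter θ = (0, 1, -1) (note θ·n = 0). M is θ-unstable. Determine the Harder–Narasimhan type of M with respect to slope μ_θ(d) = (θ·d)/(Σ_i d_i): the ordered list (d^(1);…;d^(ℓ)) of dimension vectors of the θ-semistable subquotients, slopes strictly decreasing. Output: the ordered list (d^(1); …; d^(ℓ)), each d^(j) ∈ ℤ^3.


Via rank(M_{q-1}∘⋯∘M_p): M ≅ I[1,1], I[1,2]^2, I[1,3], I[3,3]^2.
μ_θ-semistable layers: μ^(1)=1; μ^(2)=0; μ^(3)=-1

((0, 2, 0); (4, 1, 1); (0, 0, 2))


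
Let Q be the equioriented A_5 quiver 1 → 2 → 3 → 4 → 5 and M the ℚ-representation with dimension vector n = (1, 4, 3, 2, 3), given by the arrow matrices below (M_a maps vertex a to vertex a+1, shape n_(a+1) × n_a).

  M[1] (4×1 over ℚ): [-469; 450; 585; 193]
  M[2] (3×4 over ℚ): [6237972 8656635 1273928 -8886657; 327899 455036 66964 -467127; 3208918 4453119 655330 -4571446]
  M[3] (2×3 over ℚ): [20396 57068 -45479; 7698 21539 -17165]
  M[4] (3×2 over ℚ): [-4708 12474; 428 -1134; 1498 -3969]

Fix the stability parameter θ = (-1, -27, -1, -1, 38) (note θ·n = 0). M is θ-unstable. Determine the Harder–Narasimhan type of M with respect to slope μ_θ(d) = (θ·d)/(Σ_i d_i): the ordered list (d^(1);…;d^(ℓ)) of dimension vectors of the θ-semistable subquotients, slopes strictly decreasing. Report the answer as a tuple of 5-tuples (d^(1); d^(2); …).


Interval decomposition of M: I[1,3], I[2,2], I[2,4], I[2,5], I[5,5]^2.
HN type (ℓ=4): μ^(1)=38; μ^(2)=-1; μ^(3)=-14; μ^(4)=-27

((0, 0, 0, 0, 3); (0, 0, 3, 2, 0); (1, 1, 0, 0, 0); (0, 3, 0, 0, 0))


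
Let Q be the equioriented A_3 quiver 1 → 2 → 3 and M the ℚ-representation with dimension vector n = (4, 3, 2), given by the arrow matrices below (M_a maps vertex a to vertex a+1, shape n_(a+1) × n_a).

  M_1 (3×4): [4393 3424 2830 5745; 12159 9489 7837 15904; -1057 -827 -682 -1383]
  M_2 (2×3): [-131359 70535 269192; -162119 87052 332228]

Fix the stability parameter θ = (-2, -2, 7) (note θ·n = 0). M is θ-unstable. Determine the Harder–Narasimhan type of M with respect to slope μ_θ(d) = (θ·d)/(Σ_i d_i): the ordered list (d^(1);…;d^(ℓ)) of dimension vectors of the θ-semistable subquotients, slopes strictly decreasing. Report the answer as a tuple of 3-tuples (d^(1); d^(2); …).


Interval decomposition of M: I[1,1], I[1,2], I[1,3]^2.
HN type (ℓ=2): μ^(1)=7; μ^(2)=-2

((0, 0, 2); (4, 3, 0))


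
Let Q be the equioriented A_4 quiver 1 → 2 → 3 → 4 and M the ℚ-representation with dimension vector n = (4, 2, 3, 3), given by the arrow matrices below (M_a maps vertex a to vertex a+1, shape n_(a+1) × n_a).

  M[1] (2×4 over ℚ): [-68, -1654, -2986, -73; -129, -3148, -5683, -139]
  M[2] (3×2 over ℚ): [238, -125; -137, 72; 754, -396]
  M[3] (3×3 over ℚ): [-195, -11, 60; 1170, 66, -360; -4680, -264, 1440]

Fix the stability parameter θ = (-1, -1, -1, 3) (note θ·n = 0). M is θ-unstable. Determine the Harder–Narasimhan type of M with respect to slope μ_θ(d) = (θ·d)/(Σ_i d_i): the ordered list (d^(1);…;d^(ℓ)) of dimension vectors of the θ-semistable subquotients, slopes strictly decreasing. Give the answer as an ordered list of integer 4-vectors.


Interval decomposition of M: I[1,1]^2, I[1,3], I[1,4], I[3,3], I[4,4]^2.
HN type (ℓ=2): μ^(1)=3; μ^(2)=-1

((0, 0, 0, 3); (4, 2, 3, 0))


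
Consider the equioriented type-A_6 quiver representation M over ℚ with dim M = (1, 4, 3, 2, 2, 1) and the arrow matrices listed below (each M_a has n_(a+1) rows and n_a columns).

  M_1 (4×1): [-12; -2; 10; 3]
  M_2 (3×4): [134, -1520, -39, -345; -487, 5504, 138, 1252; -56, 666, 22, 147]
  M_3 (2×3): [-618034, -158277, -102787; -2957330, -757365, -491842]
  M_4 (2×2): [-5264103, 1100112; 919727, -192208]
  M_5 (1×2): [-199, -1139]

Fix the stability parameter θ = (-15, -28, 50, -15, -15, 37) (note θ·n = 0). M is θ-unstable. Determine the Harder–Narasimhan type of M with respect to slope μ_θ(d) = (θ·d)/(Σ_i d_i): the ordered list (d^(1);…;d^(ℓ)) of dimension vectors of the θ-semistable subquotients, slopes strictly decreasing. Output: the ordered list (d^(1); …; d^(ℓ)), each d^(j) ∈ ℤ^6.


Interval decomposition of M: I[1,6], I[2,2], I[2,3], I[2,4], I[5,5].
HN type (ℓ=7): μ^(1)=50; μ^(2)=37; μ^(3)=35/2; μ^(4)=20/3; μ^(5)=-15; μ^(6)=-43/2; μ^(7)=-28

((0, 0, 1, 0, 0, 0); (0, 0, 0, 0, 0, 1); (0, 0, 1, 1, 0, 0); (0, 0, 1, 1, 1, 0); (0, 0, 0, 0, 1, 0); (1, 1, 0, 0, 0, 0); (0, 3, 0, 0, 0, 0))


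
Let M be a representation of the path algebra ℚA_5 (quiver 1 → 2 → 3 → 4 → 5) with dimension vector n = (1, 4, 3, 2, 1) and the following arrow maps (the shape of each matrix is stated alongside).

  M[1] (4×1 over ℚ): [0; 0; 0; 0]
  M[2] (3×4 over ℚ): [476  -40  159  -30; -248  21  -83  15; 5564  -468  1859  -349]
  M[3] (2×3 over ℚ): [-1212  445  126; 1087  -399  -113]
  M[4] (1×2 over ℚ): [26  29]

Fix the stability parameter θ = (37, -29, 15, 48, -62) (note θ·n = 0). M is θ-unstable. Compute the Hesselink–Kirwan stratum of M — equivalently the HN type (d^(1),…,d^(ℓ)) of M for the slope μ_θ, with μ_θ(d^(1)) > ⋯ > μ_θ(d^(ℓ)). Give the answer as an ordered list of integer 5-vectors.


Via rank(M_{q-1}∘⋯∘M_p): M ≅ I[1,1], I[2,2], I[2,3], I[2,4], I[2,5].
μ_θ-semistable layers: μ^(1)=48; μ^(2)=37; μ^(3)=15; μ^(4)=1/3; μ^(5)=-29

((0, 0, 0, 1, 0); (1, 0, 0, 0, 0); (0, 0, 2, 0, 0); (0, 0, 1, 1, 1); (0, 4, 0, 0, 0))


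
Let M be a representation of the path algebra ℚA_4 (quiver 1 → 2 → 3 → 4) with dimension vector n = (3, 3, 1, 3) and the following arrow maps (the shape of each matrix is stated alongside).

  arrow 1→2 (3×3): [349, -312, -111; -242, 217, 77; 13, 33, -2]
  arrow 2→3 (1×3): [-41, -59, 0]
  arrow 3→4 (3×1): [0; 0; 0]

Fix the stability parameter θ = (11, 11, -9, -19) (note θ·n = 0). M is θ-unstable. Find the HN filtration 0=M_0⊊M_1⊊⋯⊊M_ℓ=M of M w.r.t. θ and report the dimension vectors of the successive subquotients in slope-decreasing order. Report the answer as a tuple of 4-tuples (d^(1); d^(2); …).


Barcode: M ≅ I[1,2]^2, I[1,3], I[4,4]^3. HN layers by μ_θ (3 steps, strictly decreasing):
  μ^(1)=11; μ^(2)=13/3; μ^(3)=-19

((2, 2, 0, 0); (1, 1, 1, 0); (0, 0, 0, 3))


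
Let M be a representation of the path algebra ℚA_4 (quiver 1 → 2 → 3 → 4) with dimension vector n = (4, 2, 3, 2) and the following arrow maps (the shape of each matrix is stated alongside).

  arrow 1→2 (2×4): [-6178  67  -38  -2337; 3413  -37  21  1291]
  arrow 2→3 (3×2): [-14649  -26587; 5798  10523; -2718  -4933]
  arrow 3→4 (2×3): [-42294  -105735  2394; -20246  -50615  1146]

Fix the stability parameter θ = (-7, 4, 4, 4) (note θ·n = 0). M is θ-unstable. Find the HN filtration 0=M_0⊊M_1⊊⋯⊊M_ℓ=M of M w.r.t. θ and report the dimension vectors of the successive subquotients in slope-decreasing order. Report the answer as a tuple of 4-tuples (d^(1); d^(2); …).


Interval decomposition of M: I[1,1]^2, I[1,3], I[1,4], I[3,3], I[4,4].
HN type (ℓ=2): μ^(1)=4; μ^(2)=-7

((0, 2, 3, 2); (4, 0, 0, 0))


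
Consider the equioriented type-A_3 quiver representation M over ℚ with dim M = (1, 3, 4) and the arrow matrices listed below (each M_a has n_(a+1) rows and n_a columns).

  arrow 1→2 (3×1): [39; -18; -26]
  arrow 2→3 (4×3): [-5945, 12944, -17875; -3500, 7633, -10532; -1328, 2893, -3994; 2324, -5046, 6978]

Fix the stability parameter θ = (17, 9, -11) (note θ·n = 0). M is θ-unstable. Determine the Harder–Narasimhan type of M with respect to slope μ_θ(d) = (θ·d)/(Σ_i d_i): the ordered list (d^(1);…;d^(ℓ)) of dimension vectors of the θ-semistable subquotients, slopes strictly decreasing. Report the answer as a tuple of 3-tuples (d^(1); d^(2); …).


Via rank(M_{q-1}∘⋯∘M_p): M ≅ I[1,3], I[2,3]^2, I[3,3].
μ_θ-semistable layers: μ^(1)=5; μ^(2)=-1; μ^(3)=-11

((1, 1, 1); (0, 2, 2); (0, 0, 1))


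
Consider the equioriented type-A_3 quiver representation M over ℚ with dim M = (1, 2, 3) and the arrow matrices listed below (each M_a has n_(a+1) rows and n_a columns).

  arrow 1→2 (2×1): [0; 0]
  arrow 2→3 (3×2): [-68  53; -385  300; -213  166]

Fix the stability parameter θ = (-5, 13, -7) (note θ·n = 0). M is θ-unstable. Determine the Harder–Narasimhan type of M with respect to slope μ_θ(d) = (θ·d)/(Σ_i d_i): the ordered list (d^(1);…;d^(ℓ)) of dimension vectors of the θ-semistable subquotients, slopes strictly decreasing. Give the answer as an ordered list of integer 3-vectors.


Via rank(M_{q-1}∘⋯∘M_p): M ≅ I[1,1], I[2,3]^2, I[3,3].
μ_θ-semistable layers: μ^(1)=3; μ^(2)=-5; μ^(3)=-7

((0, 2, 2); (1, 0, 0); (0, 0, 1))


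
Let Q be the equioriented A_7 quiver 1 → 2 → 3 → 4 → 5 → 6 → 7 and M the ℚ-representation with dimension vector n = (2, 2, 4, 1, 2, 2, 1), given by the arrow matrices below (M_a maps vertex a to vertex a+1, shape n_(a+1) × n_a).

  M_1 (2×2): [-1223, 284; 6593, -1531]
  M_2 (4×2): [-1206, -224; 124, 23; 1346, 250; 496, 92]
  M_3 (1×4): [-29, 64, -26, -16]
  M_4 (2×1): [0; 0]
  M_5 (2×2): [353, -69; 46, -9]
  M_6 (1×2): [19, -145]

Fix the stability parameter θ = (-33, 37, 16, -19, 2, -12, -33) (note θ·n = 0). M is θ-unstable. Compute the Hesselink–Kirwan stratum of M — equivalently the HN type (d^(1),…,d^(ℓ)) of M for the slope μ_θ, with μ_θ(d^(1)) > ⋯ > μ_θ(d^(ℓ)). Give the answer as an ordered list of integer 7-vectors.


Via rank(M_{q-1}∘⋯∘M_p): M ≅ I[1,3], I[1,4], I[3,3]^2, I[5,6], I[5,7].
μ_θ-semistable layers: μ^(1)=53/2; μ^(2)=16; μ^(3)=34/3; μ^(4)=-5; μ^(5)=-43/3; μ^(6)=-33

((0, 1, 1, 0, 0, 0, 0); (0, 0, 2, 0, 0, 0, 0); (0, 1, 1, 1, 0, 0, 0); (0, 0, 0, 0, 1, 1, 0); (0, 0, 0, 0, 1, 1, 1); (2, 0, 0, 0, 0, 0, 0))
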